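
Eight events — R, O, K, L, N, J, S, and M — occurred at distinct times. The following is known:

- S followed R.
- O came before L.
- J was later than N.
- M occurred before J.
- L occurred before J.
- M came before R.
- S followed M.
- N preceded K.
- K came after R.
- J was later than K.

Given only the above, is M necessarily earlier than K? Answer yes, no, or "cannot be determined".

yes

Chain the constraints: M → R → K. Each link is directly stated, so M comes before K.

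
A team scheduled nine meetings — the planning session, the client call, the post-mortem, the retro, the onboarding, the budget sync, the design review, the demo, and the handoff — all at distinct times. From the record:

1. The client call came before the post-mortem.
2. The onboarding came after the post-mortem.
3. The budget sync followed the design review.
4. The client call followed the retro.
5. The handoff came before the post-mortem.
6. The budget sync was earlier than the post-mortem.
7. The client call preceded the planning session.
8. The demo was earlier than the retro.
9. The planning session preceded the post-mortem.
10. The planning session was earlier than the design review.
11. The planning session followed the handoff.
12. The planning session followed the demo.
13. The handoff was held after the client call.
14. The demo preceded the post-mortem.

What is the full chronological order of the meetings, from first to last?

the demo, the retro, the client call, the handoff, the planning session, the design review, the budget sync, the post-mortem, the onboarding

The constraints fix every adjacent pair, so only one ordering works:
the demo → the retro → the client call → the handoff → the planning session → the design review → the budget sync → the post-mortem → the onboarding.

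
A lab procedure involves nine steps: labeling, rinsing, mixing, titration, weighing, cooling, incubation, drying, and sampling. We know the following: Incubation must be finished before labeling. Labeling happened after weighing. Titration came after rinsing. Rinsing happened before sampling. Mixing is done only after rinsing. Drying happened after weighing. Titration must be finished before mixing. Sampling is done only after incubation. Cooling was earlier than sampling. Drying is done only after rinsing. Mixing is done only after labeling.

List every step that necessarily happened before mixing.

Directly stated before mixing: labeling, rinsing, and titration.
Incubation reaches mixing via incubation → labeling → mixing.
Weighing reaches mixing via weighing → labeling → mixing.
No chain forces cooling (or any of the others) ahead of mixing.

incubation, labeling, rinsing, titration, weighing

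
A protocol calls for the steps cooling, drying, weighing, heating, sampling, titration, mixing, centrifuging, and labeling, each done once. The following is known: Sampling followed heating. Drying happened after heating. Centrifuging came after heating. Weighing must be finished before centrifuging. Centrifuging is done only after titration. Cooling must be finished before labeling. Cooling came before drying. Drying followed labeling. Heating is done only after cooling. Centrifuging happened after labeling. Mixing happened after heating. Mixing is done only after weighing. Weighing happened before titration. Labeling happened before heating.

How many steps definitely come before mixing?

4

Directly stated before mixing: heating and weighing.
Cooling reaches mixing via cooling → heating → mixing.
Labeling reaches mixing via labeling → heating → mixing.
That's cooling, heating, labeling, and weighing — 4 in all.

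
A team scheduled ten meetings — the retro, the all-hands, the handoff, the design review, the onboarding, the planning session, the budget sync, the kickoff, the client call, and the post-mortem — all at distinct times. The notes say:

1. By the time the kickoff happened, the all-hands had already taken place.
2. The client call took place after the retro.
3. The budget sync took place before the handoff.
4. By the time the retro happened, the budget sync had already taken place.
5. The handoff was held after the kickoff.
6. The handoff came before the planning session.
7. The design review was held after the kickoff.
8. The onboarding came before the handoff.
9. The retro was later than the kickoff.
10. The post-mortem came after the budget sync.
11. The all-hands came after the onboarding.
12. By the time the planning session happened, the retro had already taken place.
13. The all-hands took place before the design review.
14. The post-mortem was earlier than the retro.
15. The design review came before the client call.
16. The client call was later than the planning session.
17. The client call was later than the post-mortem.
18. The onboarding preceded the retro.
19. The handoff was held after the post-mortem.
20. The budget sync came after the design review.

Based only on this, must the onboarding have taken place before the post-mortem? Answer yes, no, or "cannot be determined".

Chain the constraints: the onboarding → the all-hands → the design review → the budget sync → the post-mortem. Each link is directly stated, so the onboarding comes before the post-mortem.

yes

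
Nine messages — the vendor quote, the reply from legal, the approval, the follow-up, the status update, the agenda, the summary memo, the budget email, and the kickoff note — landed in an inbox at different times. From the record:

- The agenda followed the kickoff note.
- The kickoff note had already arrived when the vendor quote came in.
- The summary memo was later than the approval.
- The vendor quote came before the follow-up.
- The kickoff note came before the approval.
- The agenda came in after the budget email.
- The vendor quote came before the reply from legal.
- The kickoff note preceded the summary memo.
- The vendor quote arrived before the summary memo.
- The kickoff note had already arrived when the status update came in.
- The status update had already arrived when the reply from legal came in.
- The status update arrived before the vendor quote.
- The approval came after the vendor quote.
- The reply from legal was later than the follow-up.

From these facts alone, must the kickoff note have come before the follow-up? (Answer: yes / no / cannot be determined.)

Chain the constraints: the kickoff note → the vendor quote → the follow-up. Each link is directly stated, so the kickoff note comes before the follow-up.

yes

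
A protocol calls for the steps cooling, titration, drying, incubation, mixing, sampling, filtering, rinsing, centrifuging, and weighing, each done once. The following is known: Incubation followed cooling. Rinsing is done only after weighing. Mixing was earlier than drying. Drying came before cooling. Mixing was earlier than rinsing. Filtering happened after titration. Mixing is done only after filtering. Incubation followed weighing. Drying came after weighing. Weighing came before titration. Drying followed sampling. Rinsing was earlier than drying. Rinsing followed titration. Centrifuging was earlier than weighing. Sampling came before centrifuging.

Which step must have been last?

Every other step has a chain of constraints placing it before incubation, so incubation is last.

incubation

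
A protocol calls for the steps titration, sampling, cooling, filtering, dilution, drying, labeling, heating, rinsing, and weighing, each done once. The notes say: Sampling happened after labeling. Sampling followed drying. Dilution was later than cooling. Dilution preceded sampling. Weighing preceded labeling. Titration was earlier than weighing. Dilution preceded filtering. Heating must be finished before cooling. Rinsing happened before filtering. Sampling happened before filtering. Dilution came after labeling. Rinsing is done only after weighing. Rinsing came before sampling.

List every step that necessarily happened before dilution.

cooling, heating, labeling, titration, weighing

Directly stated before dilution: cooling and labeling.
Heating reaches dilution via heating → cooling → dilution.
Titration reaches dilution via titration → weighing → labeling → dilution.
Weighing reaches dilution via weighing → labeling → dilution.
No chain forces drying (or any of the others) ahead of dilution.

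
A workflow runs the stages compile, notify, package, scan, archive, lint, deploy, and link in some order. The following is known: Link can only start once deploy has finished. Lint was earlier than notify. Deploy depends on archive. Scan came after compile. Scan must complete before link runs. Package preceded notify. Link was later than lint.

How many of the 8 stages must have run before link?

Directly stated before link: deploy, lint, and scan.
Archive reaches link via archive → deploy → link.
Compile reaches link via compile → scan → link.
No chain forces package (or any of the others) ahead of link.
That's archive, compile, deploy, lint, and scan — 5 in all.

5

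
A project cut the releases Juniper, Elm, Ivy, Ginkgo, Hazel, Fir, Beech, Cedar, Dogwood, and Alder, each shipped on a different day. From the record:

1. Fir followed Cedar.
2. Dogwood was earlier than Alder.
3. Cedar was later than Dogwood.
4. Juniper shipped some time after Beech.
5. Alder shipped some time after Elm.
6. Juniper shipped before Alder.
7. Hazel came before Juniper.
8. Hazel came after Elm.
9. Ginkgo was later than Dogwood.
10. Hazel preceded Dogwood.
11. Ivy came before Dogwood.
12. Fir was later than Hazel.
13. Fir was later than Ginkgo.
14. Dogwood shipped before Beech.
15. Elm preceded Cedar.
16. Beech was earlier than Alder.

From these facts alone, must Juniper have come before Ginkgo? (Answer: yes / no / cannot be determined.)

cannot be determined

No chain of stated constraints runs from Juniper to Ginkgo, and none runs from Ginkgo to Juniper either.
So the relative order of Juniper and Ginkgo is not fixed by the given facts.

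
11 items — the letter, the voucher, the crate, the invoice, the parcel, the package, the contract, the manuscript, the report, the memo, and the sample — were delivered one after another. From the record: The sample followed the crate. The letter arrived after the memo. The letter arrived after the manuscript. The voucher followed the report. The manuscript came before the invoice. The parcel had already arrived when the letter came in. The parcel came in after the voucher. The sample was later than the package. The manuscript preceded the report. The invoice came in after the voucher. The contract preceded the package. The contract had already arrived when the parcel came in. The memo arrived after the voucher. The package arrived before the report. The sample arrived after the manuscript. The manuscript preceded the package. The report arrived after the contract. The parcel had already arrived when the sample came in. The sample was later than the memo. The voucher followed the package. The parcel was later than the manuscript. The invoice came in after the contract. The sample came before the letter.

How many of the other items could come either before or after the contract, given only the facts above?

Forced after the contract: the invoice, the letter, the memo, the package, the parcel, the report, the sample, and the voucher.
That leaves the crate and the manuscript with no forced order relative to the contract — 2.

2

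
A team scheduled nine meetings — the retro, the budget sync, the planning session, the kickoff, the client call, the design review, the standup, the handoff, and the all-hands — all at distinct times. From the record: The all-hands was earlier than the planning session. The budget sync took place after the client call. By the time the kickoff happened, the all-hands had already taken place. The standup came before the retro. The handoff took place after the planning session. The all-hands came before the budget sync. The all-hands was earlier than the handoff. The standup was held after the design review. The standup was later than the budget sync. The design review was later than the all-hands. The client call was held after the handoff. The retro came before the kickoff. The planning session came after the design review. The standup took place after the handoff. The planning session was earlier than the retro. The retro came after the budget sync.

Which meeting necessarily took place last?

Every other meeting has a chain of constraints placing it before the kickoff, so the kickoff is last.

the kickoff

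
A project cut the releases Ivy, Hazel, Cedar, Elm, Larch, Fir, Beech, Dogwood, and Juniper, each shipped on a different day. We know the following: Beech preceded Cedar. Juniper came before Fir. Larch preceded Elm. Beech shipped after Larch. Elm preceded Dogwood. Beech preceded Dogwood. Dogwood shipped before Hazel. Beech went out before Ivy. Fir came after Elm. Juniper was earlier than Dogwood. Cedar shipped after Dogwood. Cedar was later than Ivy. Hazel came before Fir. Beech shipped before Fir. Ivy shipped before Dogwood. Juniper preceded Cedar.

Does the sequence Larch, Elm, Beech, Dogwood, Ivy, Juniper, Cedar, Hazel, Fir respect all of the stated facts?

no

The constraints require Ivy before Dogwood, but in the proposed sequence Dogwood appears ahead of Ivy. That one violation is enough.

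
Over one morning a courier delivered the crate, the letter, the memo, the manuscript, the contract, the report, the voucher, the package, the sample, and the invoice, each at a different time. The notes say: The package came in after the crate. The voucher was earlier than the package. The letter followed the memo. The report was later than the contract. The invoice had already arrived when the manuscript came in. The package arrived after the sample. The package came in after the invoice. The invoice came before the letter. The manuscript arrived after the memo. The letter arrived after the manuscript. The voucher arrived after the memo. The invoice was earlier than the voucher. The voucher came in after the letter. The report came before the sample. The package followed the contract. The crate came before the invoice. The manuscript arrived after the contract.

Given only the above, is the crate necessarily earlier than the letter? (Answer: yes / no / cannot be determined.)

Chain the constraints: the crate → the invoice → the letter. Each link is directly stated, so the crate comes before the letter.

yes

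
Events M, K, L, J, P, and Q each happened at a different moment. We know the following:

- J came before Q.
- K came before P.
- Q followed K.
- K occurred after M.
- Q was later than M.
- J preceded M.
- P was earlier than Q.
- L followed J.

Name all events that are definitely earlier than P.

J, K, M

Directly stated before P: K.
J reaches P via J → M → K → P.
M reaches P via M → K → P.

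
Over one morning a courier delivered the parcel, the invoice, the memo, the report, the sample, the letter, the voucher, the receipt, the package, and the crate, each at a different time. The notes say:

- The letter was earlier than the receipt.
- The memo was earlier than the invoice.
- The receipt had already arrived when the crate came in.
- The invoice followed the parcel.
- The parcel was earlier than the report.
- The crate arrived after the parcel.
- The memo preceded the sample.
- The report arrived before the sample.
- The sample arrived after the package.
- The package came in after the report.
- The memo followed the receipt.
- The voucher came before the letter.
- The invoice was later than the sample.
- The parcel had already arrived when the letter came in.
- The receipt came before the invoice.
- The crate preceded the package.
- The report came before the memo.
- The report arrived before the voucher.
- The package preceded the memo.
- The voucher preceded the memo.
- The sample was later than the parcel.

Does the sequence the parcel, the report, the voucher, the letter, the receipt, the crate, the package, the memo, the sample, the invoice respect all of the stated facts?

Check each stated constraint against the proposed order — e.g. the parcel is ahead of the sample; the parcel is ahead of the invoice. Every pair is in the required order; nothing is violated.

yes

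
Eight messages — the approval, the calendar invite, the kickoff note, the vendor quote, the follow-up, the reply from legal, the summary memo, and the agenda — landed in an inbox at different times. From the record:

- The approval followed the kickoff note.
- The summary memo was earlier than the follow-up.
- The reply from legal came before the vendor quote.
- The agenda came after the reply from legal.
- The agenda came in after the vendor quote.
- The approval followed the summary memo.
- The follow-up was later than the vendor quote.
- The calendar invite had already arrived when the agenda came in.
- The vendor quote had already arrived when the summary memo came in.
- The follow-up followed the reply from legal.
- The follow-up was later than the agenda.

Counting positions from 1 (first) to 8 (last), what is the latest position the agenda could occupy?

7

The agenda must come before the follow-up — 1 message forced after it.
Everything else can be placed before the agenda in some valid order, so the agenda can sit as late as position 8 − 1 = 7.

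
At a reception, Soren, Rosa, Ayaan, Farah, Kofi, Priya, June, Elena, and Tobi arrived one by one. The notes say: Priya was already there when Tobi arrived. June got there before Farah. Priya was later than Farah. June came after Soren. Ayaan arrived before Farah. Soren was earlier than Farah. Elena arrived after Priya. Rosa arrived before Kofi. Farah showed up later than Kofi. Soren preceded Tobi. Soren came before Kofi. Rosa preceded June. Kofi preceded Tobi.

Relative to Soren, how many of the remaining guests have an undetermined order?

Forced after Soren: Elena, Farah, June, Kofi, Priya, and Tobi.
That leaves Ayaan and Rosa with no forced order relative to Soren — 2.

2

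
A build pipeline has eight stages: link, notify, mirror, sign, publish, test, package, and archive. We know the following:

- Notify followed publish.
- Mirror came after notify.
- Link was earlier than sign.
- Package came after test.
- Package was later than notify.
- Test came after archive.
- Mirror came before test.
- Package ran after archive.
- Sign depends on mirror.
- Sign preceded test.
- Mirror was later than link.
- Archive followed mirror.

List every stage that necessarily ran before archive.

Directly stated before archive: mirror.
Link reaches archive via link → mirror → archive.
Notify reaches archive via notify → mirror → archive.
Publish reaches archive via publish → notify → mirror → archive.

link, mirror, notify, publish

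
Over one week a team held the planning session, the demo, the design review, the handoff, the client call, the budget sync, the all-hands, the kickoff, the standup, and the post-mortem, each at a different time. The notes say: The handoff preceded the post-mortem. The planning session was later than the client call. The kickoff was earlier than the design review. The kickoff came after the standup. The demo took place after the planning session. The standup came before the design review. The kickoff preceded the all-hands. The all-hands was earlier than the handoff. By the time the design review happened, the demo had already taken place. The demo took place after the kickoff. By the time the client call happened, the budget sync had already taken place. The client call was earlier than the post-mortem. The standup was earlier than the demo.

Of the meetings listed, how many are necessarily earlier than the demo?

Directly stated before the demo: the kickoff, the planning session, and the standup.
The budget sync reaches the demo via the budget sync → the client call → the planning session → the demo.
The client call reaches the demo via the client call → the planning session → the demo.
That's the budget sync, the client call, the kickoff, the planning session, and the standup — 5 in all.

5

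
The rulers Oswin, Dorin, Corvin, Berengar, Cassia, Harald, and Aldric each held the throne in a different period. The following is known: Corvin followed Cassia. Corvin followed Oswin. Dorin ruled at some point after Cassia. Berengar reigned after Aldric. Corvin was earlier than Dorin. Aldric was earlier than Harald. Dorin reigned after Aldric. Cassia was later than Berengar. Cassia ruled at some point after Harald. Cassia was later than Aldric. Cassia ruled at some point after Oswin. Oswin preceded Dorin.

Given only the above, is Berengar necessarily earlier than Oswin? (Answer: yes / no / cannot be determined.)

No chain of stated constraints runs from Berengar to Oswin, and none runs from Oswin to Berengar either.
So the relative order of Berengar and Oswin is not fixed by the given facts.

cannot be determined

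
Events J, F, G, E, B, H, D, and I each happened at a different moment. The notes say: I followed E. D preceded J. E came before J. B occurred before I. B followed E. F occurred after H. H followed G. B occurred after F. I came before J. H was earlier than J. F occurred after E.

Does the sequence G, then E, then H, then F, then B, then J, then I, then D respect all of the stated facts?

no

The constraints require I before J, but in the proposed sequence J appears ahead of I. That one violation is enough.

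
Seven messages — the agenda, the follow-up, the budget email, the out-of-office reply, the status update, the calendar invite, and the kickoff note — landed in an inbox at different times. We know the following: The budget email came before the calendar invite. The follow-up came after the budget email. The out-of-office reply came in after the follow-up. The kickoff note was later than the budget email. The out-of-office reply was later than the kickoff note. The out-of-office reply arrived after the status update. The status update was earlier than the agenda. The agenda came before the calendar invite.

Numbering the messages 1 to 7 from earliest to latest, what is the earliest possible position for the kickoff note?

2

The budget email must come before the kickoff note — 1 forced predecessor.
Nothing else is forced ahead of the kickoff note, so its earliest slot is position 1 + 1 = 2.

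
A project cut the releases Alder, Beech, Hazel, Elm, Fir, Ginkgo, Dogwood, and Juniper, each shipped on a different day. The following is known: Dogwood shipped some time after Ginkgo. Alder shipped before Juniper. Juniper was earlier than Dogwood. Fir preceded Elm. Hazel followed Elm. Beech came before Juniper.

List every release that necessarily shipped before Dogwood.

Alder, Beech, Ginkgo, Juniper

Directly stated before Dogwood: Ginkgo and Juniper.
Alder reaches Dogwood via Alder → Juniper → Dogwood.
Beech reaches Dogwood via Beech → Juniper → Dogwood.
No chain forces Fir (or any of the others) ahead of Dogwood.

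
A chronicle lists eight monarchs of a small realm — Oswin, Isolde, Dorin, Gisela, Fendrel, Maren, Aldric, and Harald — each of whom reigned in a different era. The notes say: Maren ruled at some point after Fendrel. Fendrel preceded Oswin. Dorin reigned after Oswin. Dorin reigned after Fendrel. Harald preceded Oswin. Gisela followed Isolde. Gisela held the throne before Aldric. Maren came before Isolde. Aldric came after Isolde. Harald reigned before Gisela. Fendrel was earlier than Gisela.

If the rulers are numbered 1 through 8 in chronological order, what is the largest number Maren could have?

5

Maren must come before Aldric, Gisela, and Isolde — 3 rulers forced after them.
Everything else can be placed before Maren in some valid order, so Maren can sit as late as position 8 − 3 = 5.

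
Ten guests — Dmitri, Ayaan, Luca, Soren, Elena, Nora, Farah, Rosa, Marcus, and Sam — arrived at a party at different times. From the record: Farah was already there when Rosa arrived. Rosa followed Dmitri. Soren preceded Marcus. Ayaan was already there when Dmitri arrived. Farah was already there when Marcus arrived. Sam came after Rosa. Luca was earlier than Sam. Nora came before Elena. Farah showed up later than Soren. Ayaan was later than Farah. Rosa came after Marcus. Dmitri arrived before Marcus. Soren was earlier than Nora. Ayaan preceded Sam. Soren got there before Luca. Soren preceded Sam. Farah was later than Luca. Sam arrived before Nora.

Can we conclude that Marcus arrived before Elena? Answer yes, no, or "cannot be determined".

Chain the constraints: Marcus → Rosa → Sam → Nora → Elena. Each link is directly stated, so Marcus comes before Elena.

yes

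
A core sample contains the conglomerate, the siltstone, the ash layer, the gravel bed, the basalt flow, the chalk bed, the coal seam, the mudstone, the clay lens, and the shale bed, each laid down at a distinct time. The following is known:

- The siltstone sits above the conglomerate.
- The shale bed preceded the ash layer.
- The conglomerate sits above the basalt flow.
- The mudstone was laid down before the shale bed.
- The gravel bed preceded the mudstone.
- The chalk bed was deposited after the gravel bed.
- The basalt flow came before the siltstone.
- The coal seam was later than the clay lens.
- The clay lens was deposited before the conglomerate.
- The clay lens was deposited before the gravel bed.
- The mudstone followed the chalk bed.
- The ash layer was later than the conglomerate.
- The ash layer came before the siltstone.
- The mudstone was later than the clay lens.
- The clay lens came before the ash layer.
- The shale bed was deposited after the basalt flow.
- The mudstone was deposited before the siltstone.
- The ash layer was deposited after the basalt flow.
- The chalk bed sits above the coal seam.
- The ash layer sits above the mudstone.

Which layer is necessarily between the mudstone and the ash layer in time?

Tracing the constraints gives the mudstone → the shale bed → the ash layer, so the shale bed sits after the mudstone and before the ash layer.
No other layer is forced both after the mudstone and before the ash layer.

the shale bed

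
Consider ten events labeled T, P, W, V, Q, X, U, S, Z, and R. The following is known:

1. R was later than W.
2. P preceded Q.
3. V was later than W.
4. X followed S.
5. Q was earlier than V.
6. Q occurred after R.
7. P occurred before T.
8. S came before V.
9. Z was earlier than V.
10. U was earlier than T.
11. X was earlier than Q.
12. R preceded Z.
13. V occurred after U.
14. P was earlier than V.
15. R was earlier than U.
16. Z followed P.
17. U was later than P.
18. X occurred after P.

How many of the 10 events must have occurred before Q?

5

Directly stated before Q: P, R, and X.
S reaches Q via S → X → Q.
W reaches Q via W → R → Q.
That's P, R, S, W, and X — 5 in all.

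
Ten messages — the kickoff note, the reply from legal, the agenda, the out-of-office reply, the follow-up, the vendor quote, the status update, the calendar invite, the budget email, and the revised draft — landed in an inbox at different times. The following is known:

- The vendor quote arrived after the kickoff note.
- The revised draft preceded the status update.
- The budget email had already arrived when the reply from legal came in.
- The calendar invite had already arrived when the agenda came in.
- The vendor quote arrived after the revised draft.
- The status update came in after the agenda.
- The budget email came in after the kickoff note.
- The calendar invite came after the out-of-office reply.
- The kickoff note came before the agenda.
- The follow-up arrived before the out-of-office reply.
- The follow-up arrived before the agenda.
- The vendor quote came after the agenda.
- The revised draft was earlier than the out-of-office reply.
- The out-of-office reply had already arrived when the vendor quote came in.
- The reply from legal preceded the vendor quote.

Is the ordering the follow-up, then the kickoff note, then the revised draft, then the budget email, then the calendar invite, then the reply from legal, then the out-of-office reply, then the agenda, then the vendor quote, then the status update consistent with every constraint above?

The constraints require the out-of-office reply before the calendar invite, but in the proposed sequence the calendar invite appears ahead of the out-of-office reply. That one violation is enough.

no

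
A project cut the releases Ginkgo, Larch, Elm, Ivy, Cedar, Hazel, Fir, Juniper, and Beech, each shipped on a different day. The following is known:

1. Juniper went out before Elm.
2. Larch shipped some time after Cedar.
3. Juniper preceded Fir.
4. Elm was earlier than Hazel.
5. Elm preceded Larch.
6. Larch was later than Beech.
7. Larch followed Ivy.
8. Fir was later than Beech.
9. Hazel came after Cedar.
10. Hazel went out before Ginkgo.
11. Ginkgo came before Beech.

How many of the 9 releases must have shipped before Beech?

Directly stated before Beech: Ginkgo.
Cedar reaches Beech via Cedar → Hazel → Ginkgo → Beech.
Elm reaches Beech via Elm → Hazel → Ginkgo → Beech.
Hazel reaches Beech via Hazel → Ginkgo → Beech.
Likewise Juniper reaches Beech by chaining the stated constraints.
No chain forces Fir (or any of the others) ahead of Beech.
That's Cedar, Elm, Ginkgo, Hazel, and Juniper — 5 in all.

5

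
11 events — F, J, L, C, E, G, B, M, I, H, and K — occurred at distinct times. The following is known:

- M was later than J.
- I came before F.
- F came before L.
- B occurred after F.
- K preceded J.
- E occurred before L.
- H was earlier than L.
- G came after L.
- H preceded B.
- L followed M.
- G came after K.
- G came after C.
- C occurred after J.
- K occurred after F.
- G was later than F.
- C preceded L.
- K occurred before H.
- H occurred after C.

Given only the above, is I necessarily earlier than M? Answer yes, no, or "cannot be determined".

yes

Chain the constraints: I → F → K → J → M. Each link is directly stated, so I comes before M.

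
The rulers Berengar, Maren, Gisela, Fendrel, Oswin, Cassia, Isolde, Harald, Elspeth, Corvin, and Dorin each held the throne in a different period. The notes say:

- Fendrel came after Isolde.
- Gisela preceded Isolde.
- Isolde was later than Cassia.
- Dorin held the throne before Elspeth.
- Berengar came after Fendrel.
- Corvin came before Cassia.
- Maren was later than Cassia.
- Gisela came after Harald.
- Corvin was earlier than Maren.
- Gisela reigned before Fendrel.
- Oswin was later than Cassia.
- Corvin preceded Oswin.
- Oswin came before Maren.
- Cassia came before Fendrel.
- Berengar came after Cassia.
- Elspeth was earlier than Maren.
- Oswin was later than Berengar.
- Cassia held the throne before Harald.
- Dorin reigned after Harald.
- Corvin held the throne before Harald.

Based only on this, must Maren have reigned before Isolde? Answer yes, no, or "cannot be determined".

no

Tracing the constraints gives Isolde → Fendrel → Berengar → Oswin → Maren, so Isolde must come before Maren.
That means Maren cannot be before Isolde.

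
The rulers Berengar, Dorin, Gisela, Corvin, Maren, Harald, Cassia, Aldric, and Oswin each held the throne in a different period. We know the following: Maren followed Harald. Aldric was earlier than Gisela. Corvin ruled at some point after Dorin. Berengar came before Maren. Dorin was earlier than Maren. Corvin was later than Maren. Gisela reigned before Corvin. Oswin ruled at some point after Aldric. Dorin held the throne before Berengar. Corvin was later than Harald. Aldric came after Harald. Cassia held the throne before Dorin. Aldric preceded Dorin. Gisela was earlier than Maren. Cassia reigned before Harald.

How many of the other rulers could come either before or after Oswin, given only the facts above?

Forced before Oswin: Aldric, Cassia, and Harald.
That leaves Berengar, Corvin, Dorin, Gisela, and Maren with no forced order relative to Oswin — 5.

5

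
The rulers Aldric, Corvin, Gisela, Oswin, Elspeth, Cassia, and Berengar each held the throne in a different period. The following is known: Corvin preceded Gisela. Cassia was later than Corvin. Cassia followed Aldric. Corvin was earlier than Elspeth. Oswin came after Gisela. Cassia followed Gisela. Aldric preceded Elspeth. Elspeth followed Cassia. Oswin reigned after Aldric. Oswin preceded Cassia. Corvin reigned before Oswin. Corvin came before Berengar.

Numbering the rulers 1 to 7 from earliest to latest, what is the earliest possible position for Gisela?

Corvin must come before Gisela — 1 forced predecessor.
Nothing else is forced ahead of Gisela, so their earliest slot is position 1 + 1 = 2.

2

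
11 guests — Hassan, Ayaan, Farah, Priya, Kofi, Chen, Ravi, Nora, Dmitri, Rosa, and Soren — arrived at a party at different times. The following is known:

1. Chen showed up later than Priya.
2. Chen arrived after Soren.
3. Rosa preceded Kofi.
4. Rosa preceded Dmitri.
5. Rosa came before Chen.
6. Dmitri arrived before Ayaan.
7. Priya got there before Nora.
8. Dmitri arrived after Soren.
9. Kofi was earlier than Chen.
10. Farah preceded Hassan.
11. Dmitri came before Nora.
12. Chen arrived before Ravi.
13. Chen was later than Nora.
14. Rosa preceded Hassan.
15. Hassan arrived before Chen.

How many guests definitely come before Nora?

Directly stated before Nora: Dmitri and Priya.
Rosa reaches Nora via Rosa → Dmitri → Nora.
Soren reaches Nora via Soren → Dmitri → Nora.
That's Dmitri, Priya, Rosa, and Soren — 4 in all.

4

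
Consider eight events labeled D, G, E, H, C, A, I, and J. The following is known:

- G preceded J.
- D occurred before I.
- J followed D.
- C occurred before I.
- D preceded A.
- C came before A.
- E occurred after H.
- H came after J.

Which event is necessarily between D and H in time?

J

Tracing the constraints gives D → J → H, so J sits after D and before H.
No other event is forced both after D and before H.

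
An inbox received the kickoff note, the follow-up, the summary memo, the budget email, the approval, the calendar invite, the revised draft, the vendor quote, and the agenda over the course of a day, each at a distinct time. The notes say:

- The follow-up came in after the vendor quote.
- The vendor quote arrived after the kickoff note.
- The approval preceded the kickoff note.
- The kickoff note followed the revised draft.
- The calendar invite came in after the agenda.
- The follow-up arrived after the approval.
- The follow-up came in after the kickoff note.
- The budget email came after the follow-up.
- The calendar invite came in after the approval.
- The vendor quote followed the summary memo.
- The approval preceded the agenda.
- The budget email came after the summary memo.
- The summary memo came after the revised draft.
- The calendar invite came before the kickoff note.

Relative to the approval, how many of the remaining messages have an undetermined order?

2

Forced after the approval: the agenda, the budget email, the calendar invite, the follow-up, the kickoff note, and the vendor quote.
That leaves the revised draft and the summary memo with no forced order relative to the approval — 2.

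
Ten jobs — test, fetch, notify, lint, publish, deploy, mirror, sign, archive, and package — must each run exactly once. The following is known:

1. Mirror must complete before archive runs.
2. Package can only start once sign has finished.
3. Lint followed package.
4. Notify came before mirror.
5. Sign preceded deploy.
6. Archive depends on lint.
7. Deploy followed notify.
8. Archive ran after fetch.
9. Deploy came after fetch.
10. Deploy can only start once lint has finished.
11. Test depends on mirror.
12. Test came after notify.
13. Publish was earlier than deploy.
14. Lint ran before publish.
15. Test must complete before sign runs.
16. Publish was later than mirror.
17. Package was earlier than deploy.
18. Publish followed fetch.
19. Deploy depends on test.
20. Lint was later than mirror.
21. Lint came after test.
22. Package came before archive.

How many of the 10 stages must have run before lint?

Directly stated before lint: mirror, package, and test.
Notify reaches lint via notify → mirror → lint.
Sign reaches lint via sign → package → lint.
No chain forces fetch (or any of the others) ahead of lint.
That's mirror, notify, package, sign, and test — 5 in all.

5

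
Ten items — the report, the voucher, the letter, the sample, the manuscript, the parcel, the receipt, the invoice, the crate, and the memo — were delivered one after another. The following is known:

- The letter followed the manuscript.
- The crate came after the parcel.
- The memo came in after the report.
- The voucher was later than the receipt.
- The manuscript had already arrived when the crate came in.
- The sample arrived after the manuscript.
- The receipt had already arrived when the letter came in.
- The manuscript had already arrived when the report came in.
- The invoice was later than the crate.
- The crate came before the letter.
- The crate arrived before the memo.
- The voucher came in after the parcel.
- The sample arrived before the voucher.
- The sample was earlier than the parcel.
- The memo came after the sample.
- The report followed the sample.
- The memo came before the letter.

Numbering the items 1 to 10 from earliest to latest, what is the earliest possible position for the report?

The manuscript and the sample must both come before the report — 2 forced predecessors.
Nothing else is forced ahead of the report, so its earliest slot is position 2 + 1 = 3.

3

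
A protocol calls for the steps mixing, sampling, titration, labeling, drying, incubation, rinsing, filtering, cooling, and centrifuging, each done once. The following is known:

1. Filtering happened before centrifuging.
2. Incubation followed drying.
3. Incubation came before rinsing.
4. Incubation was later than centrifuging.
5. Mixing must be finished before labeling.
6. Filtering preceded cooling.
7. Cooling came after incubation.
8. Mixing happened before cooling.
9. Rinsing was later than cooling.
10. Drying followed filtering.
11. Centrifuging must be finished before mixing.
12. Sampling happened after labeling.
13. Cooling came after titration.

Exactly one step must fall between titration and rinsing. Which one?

cooling

Tracing the constraints gives titration → cooling → rinsing, so cooling sits after titration and before rinsing.
No other step is forced both after titration and before rinsing.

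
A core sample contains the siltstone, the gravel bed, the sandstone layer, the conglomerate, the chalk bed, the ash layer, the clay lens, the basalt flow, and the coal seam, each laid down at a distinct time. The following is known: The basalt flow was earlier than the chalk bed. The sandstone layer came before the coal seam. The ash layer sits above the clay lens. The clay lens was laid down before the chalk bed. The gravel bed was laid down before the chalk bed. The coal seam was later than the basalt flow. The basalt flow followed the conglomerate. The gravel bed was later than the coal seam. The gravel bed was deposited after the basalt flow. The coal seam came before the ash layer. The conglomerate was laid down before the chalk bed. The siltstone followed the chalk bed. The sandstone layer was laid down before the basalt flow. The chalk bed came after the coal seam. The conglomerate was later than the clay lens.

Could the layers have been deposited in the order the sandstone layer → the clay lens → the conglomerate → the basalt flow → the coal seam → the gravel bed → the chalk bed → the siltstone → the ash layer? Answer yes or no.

yes

Check each stated constraint against the proposed order — e.g. the clay lens is ahead of the chalk bed; the clay lens is ahead of the ash layer. Every pair is in the required order; nothing is violated.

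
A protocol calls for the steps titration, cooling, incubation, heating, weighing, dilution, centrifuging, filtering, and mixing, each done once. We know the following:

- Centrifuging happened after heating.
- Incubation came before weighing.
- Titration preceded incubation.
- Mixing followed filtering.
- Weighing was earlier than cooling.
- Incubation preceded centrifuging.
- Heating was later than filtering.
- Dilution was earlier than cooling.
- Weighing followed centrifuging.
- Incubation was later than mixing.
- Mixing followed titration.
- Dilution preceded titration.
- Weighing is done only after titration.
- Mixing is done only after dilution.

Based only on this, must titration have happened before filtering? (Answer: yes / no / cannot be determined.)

cannot be determined

No chain of stated constraints runs from titration to filtering, and none runs from filtering to titration either.
So the relative order of titration and filtering is not fixed by the given facts.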